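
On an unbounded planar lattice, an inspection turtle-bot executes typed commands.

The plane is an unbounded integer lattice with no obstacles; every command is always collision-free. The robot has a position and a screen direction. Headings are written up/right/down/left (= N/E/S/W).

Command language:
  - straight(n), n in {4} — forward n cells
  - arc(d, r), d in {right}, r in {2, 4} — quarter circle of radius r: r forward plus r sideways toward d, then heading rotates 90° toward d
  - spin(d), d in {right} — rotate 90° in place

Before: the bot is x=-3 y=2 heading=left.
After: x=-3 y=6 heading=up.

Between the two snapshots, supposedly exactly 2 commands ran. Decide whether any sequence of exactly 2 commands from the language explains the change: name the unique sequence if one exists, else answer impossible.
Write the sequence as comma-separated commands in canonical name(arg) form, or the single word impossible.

key: running straight(4) before spin(right) would end elsewhere — order is forced
initial: x=-3 y=2 heading=left
t=1 spin(right) ⇒ x=-3 y=2 heading=up
t=2 straight(4) ⇒ x=-3 y=6 heading=up
no other 2-command option fits: unique.

spin(right), straight(4)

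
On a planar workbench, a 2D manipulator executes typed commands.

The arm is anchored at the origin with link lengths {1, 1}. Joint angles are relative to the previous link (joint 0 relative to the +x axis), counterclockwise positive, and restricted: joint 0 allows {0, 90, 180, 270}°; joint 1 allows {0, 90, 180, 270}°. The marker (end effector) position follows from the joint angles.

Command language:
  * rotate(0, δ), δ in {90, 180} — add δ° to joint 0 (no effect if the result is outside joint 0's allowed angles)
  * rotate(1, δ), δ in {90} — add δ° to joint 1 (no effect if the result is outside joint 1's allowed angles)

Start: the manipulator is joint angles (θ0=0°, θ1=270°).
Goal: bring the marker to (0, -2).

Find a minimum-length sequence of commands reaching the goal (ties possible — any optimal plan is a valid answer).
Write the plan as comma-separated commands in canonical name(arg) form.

from: joint angles (θ0=0°, θ1=270°)
step 1 (rotate(1, 90)): joint angles (θ0=0°, θ1=0°)
step 2 (rotate(0, 180)): joint angles (θ0=180°, θ1=0°)
step 3 (rotate(0, 90)): joint angles (θ0=270°, θ1=0°)
minimal: 3 command(s), checked below 3.

rotate(1, 90), rotate(0, 180), rotate(0, 90)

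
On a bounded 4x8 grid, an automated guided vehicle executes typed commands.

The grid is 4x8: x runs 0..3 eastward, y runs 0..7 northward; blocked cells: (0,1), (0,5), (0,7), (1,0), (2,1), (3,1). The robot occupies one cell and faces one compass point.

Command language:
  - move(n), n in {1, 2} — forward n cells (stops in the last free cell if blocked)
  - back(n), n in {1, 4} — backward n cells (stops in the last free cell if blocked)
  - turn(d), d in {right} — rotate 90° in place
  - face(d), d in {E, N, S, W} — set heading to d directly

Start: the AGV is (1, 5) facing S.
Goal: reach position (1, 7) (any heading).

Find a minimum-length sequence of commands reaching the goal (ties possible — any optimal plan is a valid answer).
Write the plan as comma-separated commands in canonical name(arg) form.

begin: (1, 5) facing S
1. back(4) → (1, 7) facing S
shorter routes all fall short; 1 is best.

back(4)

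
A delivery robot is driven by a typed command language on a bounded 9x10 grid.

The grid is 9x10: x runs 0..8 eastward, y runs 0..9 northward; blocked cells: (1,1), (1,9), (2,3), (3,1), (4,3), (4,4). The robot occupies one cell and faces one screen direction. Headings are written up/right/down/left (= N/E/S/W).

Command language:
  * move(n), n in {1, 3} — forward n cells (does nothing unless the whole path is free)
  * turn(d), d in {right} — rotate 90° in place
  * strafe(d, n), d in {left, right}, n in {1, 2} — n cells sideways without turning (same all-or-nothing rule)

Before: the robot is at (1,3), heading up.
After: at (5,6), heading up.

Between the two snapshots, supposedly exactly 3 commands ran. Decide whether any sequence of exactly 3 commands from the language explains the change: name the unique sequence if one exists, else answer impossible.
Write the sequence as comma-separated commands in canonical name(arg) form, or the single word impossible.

move(3), strafe(right, 2), strafe(right, 2)

key: order matters: swapping move(3) and strafe(right, 2) lands elsewhere
from: at (1,3), heading up
[1] after move(3): at (1,6), heading up
[2] after strafe(right, 2): at (3,6), heading up
[3] after strafe(right, 2): at (5,6), heading up
no rival 3-sequence matches.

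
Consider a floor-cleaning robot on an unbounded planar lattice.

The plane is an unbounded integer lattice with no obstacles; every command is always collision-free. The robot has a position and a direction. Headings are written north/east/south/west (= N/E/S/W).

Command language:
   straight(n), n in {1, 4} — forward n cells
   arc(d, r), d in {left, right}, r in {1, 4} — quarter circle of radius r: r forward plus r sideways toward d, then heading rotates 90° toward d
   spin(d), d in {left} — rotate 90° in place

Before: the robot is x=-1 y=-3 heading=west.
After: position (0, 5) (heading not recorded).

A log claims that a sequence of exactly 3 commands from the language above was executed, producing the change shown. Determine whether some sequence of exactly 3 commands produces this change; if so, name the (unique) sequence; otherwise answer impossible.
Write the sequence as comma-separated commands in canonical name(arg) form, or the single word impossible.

key: order matters: swapping arc(right, 4) and straight(1) lands elsewhere
start: x=-1 y=-3 heading=west
1. arc(right, 4) → x=-5 y=1 heading=north
2. arc(right, 4) → x=-1 y=5 heading=east
3. straight(1) → x=0 y=5 heading=east
no other 3-command option fits: unique.

arc(right, 4), arc(right, 4), straight(1)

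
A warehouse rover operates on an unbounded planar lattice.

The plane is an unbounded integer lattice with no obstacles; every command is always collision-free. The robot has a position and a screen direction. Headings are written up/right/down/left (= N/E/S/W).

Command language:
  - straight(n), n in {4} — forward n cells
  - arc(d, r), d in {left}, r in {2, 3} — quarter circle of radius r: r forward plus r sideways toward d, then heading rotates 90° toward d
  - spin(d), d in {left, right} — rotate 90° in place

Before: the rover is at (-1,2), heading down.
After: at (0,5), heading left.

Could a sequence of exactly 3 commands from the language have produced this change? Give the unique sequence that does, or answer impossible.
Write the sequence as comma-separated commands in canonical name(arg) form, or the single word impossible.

key: cell and facing (now W) both changed — the 3 commands mix motion and turning
begin: at (-1,2), heading down
t=1 arc(left, 2) ⇒ at (1,0), heading right
t=2 arc(left, 2) ⇒ at (3,2), heading up
t=3 arc(left, 3) ⇒ at (0,5), heading left
uniquely the one of 125 3-step routes that fits.

arc(left, 2), arc(left, 2), arc(left, 3)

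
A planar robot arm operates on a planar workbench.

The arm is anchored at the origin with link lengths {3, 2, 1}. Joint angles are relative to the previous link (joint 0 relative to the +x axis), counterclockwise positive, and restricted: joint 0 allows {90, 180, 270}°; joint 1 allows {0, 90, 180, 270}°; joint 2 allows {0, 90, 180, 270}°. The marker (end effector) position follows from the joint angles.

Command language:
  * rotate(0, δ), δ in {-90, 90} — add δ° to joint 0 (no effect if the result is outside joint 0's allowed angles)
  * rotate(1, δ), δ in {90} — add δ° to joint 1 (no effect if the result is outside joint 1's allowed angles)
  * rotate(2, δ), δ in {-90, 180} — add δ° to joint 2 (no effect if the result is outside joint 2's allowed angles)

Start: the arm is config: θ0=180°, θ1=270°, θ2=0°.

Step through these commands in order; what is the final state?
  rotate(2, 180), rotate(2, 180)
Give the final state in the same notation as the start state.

from: config: θ0=180°, θ1=270°, θ2=0°
step 1 (rotate(2, 180)): config: θ0=180°, θ1=270°, θ2=180°
step 2 (rotate(2, 180)): config: θ0=180°, θ1=270°, θ2=0°

config: θ0=180°, θ1=270°, θ2=0°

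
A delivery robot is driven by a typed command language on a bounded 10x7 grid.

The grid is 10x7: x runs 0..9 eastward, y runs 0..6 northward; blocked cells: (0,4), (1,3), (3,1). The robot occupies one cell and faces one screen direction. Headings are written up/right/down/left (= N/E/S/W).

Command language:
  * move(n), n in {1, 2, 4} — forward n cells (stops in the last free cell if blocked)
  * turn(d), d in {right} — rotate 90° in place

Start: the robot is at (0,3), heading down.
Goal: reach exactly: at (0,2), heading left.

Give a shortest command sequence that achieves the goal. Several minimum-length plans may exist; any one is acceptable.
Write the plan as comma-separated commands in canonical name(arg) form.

from: at (0,3), heading down
t=1 move(1) ⇒ at (0,2), heading down
t=2 turn(right) ⇒ at (0,2), heading left
shorter routes all fall short; 2 is best.

move(1), turn(right)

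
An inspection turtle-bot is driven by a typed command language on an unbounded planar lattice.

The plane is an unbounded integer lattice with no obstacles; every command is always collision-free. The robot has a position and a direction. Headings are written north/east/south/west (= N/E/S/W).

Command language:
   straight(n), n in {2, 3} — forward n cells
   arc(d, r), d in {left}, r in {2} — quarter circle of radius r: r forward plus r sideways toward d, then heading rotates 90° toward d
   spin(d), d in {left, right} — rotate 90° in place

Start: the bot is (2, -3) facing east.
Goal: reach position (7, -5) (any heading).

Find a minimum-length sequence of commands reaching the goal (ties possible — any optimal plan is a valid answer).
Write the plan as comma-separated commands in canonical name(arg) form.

initial: (2, -3) facing east
t=1 straight(3) ⇒ (5, -3) facing east
t=2 spin(right) ⇒ (5, -3) facing south
t=3 arc(left, 2) ⇒ (7, -5) facing east
shorter routes all fall short; 3 is best.

straight(3), spin(right), arc(left, 2)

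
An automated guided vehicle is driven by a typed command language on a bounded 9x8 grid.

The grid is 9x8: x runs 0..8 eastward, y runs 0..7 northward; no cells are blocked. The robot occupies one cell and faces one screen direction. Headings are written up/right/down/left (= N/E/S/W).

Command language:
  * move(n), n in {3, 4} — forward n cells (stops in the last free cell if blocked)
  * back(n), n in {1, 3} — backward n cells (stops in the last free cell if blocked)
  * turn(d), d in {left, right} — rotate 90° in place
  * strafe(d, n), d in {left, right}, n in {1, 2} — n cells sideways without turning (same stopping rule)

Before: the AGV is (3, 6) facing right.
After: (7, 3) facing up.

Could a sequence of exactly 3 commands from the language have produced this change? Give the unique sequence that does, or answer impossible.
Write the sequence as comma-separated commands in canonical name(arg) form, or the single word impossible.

key: order matters: swapping move(4) and back(3) lands elsewhere
start: (3, 6) facing right
1. move(4) → (7, 6) facing right
2. turn(left) → (7, 6) facing up
3. back(3) → (7, 3) facing up
no other 3-command option fits: unique.

move(4), turn(left), back(3)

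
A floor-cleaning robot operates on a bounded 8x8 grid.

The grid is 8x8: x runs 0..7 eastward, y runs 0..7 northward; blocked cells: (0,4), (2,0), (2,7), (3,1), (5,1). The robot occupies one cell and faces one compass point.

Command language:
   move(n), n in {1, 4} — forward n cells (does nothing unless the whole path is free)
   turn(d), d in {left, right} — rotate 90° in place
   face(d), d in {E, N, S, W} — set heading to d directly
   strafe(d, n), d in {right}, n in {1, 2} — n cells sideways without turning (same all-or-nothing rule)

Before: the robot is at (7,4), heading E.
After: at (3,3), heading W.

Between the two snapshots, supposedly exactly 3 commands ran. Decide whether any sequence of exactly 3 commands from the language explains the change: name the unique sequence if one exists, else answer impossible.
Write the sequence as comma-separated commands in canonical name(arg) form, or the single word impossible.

key: cell and facing (now W) both changed — the 3 commands mix motion and turning
initial: at (7,4), heading E
1. strafe(right, 1) → at (7,3), heading E
2. face(W) → at (7,3), heading W
3. move(4) → at (3,3), heading W
no other 3-command option fits: unique.

strafe(right, 1), face(W), move(4)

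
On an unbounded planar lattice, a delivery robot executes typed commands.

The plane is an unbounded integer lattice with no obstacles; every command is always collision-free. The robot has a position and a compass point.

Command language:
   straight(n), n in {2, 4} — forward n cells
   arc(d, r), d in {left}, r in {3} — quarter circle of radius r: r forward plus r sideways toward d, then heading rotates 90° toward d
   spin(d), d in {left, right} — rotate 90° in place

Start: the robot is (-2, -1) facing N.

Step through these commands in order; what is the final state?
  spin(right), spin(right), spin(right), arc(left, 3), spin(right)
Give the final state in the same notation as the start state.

(-5, -4) facing W

begin: (-2, -1) facing N
[1] after spin(right): (-2, -1) facing E
[2] after spin(right): (-2, -1) facing S
[3] after spin(right): (-2, -1) facing W
[4] after arc(left, 3): (-5, -4) facing S
[5] after spin(right): (-5, -4) facing W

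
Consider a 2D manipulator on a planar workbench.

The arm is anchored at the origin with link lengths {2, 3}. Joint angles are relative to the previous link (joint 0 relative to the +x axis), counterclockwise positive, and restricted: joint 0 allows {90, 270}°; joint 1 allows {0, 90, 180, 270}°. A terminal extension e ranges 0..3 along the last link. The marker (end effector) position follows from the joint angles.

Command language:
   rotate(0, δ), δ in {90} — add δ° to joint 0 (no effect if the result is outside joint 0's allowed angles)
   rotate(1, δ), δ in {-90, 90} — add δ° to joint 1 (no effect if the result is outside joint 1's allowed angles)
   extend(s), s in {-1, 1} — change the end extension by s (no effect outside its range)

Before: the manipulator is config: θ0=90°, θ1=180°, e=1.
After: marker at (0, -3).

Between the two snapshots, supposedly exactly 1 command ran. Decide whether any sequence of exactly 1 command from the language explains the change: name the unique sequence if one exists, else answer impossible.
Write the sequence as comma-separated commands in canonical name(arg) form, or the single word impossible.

extend(1)

begin: config: θ0=90°, θ1=180°, e=1
1. extend(1) → config: θ0=90°, θ1=180°, e=2
uniquely the one of 5 1-step routes that fits.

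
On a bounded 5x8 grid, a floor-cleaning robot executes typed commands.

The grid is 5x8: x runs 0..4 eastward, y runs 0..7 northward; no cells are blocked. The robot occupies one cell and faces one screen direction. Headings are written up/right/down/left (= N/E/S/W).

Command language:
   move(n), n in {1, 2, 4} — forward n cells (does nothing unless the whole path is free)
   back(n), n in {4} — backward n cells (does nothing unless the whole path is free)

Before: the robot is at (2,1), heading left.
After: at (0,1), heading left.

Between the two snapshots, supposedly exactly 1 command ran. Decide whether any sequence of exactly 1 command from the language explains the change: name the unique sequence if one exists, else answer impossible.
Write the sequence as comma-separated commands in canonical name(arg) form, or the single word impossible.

key: heading stays W — the single command does not turn
initial: at (2,1), heading left
t=1 move(2) ⇒ at (0,1), heading left
uniquely the one of 4 1-step routes that fits.

move(2)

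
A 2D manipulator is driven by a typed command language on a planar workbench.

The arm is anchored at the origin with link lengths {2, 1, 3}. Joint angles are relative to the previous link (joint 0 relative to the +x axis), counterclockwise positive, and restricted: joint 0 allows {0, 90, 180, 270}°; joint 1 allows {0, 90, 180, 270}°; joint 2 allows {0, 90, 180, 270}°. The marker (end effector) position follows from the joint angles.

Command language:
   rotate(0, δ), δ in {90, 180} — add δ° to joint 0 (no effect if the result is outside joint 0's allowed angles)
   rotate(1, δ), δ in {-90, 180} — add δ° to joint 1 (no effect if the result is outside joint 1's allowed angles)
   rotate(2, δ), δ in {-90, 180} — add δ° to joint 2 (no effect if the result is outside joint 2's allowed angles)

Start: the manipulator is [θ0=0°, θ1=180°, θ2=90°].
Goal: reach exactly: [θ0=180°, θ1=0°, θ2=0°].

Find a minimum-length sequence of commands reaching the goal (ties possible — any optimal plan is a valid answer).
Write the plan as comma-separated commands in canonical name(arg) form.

rotate(2, -90), rotate(0, 180), rotate(1, 180)

t0: [θ0=0°, θ1=180°, θ2=90°]
[1] after rotate(2, -90): [θ0=0°, θ1=180°, θ2=0°]
[2] after rotate(0, 180): [θ0=180°, θ1=180°, θ2=0°]
[3] after rotate(1, 180): [θ0=180°, θ1=0°, θ2=0°]
nothing shorter than 3 reaches the goal.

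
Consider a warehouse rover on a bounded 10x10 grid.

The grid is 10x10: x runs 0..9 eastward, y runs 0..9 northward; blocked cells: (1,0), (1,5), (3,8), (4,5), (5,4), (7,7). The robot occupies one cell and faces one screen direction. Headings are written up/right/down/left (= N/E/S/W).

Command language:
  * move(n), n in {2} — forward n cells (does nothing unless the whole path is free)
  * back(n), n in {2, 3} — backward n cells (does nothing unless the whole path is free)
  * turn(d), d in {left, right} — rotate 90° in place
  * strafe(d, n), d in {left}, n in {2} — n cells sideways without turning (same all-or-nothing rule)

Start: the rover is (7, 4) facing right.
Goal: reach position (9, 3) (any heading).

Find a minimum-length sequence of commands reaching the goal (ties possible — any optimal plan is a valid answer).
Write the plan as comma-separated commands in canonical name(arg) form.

strafe(left, 2), move(2), turn(left), back(3)

initial: (7, 4) facing right
t=1 strafe(left, 2) ⇒ (7, 6) facing right
t=2 move(2) ⇒ (9, 6) facing right
t=3 turn(left) ⇒ (9, 6) facing up
t=4 back(3) ⇒ (9, 3) facing up
nothing shorter than 4 reaches the goal.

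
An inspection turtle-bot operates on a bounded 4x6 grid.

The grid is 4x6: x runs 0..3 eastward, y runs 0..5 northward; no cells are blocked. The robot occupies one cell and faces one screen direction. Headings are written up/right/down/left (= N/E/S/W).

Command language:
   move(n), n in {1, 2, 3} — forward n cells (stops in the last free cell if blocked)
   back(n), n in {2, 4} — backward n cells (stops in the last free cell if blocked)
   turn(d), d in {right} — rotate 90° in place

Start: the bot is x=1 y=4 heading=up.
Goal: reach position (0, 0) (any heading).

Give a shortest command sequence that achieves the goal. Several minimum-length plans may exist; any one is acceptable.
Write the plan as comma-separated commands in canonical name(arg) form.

initial: x=1 y=4 heading=up
[1] after back(4): x=1 y=0 heading=up
[2] after turn(right): x=1 y=0 heading=right
[3] after back(4): x=0 y=0 heading=right
no 2-step plan works, so 3 is optimal.

back(4), turn(right), back(4)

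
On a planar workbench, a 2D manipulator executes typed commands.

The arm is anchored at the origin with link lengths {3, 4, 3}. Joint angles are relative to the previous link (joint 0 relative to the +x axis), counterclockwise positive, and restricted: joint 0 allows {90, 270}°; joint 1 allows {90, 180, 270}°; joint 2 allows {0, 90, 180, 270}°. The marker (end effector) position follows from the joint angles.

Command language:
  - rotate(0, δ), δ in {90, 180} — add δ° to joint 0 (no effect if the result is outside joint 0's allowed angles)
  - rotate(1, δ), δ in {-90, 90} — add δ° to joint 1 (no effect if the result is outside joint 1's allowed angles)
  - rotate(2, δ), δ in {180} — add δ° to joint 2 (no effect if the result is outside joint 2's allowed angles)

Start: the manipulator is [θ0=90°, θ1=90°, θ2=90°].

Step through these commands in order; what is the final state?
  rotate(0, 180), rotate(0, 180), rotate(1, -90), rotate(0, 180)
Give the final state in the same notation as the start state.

[θ0=270°, θ1=90°, θ2=90°]

from: [θ0=90°, θ1=90°, θ2=90°]
1. rotate(0, 180) → [θ0=270°, θ1=90°, θ2=90°]
2. rotate(0, 180) → [θ0=90°, θ1=90°, θ2=90°]
3. rotate(1, -90) → [θ0=90°, θ1=90°, θ2=90°]
4. rotate(0, 180) → [θ0=270°, θ1=90°, θ2=90°]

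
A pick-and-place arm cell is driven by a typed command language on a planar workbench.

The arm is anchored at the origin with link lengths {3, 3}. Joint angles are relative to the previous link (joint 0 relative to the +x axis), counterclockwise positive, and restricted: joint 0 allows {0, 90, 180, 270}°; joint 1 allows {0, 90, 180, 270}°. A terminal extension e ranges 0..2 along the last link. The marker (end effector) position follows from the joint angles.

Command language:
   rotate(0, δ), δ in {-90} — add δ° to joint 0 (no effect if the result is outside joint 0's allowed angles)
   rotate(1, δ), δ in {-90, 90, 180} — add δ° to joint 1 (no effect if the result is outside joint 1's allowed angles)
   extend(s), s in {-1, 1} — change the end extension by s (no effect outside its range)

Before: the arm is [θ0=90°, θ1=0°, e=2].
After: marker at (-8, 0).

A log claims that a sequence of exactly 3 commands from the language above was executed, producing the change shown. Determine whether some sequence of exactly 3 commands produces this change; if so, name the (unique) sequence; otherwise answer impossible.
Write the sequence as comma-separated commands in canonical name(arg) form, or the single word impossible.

start: [θ0=90°, θ1=0°, e=2]
t=1 rotate(0, -90) ⇒ [θ0=0°, θ1=0°, e=2]
t=2 rotate(0, -90) ⇒ [θ0=270°, θ1=0°, e=2]
t=3 rotate(0, -90) ⇒ [θ0=180°, θ1=0°, e=2]
no rival 3-sequence matches.

rotate(0, -90), rotate(0, -90), rotate(0, -90)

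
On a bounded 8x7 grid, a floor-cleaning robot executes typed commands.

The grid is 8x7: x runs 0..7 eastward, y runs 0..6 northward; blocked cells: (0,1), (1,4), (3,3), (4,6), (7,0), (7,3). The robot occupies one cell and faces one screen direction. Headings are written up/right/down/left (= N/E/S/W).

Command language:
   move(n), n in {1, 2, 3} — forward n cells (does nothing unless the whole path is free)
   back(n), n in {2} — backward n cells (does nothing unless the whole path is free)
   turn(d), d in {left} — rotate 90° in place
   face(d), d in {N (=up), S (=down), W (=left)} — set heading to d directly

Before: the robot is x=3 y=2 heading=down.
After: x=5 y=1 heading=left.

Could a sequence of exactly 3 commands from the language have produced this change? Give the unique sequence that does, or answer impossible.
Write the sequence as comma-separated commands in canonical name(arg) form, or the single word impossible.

key: running back(2) before move(1) would end elsewhere — order is forced
t0: x=3 y=2 heading=down
step 1 (move(1)): x=3 y=1 heading=down
step 2 (face(W)): x=3 y=1 heading=left
step 3 (back(2)): x=5 y=1 heading=left
all 512 alternatives checked — unique.

move(1), face(W), back(2)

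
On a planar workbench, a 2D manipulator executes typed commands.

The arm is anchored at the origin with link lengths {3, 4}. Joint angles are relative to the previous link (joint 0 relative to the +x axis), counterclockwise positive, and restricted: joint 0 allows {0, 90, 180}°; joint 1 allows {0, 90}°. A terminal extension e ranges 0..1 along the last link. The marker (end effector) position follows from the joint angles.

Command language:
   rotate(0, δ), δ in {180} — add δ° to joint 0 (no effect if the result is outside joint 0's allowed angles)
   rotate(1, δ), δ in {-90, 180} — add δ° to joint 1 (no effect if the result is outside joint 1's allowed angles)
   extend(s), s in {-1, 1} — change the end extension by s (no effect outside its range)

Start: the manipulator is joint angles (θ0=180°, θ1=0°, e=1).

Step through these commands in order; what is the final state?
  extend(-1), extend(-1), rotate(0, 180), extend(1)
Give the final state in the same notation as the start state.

joint angles (θ0=0°, θ1=0°, e=1)

from: joint angles (θ0=180°, θ1=0°, e=1)
t=1 extend(-1) ⇒ joint angles (θ0=180°, θ1=0°, e=0)
t=2 extend(-1) ⇒ joint angles (θ0=180°, θ1=0°, e=0)
t=3 rotate(0, 180) ⇒ joint angles (θ0=0°, θ1=0°, e=0)
t=4 extend(1) ⇒ joint angles (θ0=0°, θ1=0°, e=1)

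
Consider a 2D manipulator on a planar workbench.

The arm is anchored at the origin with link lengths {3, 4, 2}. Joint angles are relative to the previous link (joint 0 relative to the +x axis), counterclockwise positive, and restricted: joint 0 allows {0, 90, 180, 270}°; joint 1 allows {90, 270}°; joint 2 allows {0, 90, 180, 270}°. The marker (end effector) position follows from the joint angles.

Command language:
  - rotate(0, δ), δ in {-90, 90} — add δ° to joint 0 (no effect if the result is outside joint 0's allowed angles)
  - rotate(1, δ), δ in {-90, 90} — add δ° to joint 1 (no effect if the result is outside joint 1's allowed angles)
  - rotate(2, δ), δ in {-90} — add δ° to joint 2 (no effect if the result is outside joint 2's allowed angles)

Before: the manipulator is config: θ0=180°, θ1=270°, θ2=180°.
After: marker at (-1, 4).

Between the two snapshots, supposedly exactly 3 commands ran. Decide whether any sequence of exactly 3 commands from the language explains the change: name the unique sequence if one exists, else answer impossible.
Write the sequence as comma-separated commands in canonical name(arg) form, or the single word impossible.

start: config: θ0=180°, θ1=270°, θ2=180°
t=1 rotate(2, -90) ⇒ config: θ0=180°, θ1=270°, θ2=90°
t=2 rotate(2, -90) ⇒ config: θ0=180°, θ1=270°, θ2=0°
t=3 rotate(2, -90) ⇒ config: θ0=180°, θ1=270°, θ2=270°
all 125 alternatives checked — unique.

rotate(2, -90), rotate(2, -90), rotate(2, -90)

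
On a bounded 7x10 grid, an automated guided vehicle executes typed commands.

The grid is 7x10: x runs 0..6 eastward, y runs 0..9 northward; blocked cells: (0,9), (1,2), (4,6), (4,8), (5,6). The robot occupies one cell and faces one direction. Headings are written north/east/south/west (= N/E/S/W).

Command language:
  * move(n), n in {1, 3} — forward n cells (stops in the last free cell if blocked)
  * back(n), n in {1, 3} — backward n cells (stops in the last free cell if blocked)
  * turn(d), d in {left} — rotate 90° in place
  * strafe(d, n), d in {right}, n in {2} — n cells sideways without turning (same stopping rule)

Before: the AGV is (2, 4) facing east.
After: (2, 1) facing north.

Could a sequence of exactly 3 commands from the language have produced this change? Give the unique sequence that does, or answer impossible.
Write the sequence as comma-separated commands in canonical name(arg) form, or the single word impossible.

key: cell and facing (now N) both changed — the 3 commands mix motion and turning
begin: (2, 4) facing east
step 1 (strafe(right, 2)): (2, 2) facing east
step 2 (turn(left)): (2, 2) facing north
step 3 (back(1)): (2, 1) facing north
no rival 3-sequence matches.

strafe(right, 2), turn(left), back(1)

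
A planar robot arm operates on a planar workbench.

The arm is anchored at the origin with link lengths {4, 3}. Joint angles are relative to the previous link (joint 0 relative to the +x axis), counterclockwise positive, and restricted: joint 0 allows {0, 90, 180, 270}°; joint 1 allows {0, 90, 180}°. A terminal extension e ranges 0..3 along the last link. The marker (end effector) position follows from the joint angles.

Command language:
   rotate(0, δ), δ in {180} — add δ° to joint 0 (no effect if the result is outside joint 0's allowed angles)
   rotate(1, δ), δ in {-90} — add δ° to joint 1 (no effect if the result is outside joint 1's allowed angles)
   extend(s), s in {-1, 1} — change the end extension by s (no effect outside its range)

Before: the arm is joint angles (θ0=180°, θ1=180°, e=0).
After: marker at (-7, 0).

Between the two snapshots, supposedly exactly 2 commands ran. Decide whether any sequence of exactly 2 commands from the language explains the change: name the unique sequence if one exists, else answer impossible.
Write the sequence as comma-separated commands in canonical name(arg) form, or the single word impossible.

rotate(1, -90), rotate(1, -90)

initial: joint angles (θ0=180°, θ1=180°, e=0)
1. rotate(1, -90) → joint angles (θ0=180°, θ1=90°, e=0)
2. rotate(1, -90) → joint angles (θ0=180°, θ1=0°, e=0)
all 16 alternatives checked — unique.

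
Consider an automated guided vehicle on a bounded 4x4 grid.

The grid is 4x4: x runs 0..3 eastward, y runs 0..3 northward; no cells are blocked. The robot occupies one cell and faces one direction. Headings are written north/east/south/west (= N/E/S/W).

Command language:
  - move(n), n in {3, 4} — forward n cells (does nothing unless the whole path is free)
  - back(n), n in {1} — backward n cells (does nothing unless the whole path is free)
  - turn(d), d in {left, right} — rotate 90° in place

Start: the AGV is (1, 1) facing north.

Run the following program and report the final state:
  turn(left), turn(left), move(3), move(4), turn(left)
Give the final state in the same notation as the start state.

start: (1, 1) facing north
[1] after turn(left): (1, 1) facing west
[2] after turn(left): (1, 1) facing south
[3] after move(3): (1, 1) facing south
[4] after move(4): (1, 1) facing south
[5] after turn(left): (1, 1) facing east

(1, 1) facing east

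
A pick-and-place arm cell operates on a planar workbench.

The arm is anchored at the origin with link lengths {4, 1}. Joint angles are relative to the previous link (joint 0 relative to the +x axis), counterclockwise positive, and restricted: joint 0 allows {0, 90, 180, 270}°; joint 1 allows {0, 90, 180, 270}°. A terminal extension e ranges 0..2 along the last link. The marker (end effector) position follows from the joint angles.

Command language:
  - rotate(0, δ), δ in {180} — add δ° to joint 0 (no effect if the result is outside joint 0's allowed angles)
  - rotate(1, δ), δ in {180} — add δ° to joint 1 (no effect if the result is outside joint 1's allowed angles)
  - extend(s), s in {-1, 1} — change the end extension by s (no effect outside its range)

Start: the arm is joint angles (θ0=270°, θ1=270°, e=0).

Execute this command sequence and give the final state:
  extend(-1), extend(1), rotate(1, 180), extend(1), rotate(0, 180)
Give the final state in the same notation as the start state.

joint angles (θ0=90°, θ1=90°, e=2)

start: joint angles (θ0=270°, θ1=270°, e=0)
step 1 (extend(-1)): joint angles (θ0=270°, θ1=270°, e=0)
step 2 (extend(1)): joint angles (θ0=270°, θ1=270°, e=1)
step 3 (rotate(1, 180)): joint angles (θ0=270°, θ1=90°, e=1)
step 4 (extend(1)): joint angles (θ0=270°, θ1=90°, e=2)
step 5 (rotate(0, 180)): joint angles (θ0=90°, θ1=90°, e=2)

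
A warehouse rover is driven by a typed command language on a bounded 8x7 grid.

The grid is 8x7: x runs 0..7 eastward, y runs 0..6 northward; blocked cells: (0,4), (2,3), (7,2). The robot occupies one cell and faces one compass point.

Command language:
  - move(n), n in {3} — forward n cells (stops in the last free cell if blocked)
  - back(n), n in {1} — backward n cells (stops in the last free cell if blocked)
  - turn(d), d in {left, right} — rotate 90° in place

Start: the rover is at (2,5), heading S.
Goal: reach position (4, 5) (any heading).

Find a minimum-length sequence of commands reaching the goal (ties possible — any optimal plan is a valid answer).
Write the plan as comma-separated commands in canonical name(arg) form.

turn(left), back(1), move(3)

t0: at (2,5), heading S
[1] after turn(left): at (2,5), heading E
[2] after back(1): at (1,5), heading E
[3] after move(3): at (4,5), heading E
minimal: 3 command(s), checked below 3.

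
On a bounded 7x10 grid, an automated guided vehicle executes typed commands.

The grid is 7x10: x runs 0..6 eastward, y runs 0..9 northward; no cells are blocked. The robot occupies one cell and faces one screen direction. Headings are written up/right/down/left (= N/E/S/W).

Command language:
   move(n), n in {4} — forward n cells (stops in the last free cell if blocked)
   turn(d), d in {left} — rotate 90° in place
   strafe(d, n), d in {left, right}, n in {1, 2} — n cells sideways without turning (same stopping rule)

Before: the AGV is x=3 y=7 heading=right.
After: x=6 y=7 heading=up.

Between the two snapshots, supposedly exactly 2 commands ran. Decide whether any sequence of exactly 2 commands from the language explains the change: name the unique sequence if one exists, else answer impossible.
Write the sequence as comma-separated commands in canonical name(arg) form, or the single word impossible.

move(4), turn(left)

key: cell and facing (now N) both changed — the 2 commands mix motion and turning
start: x=3 y=7 heading=right
step 1 (move(4)): x=6 y=7 heading=right
step 2 (turn(left)): x=6 y=7 heading=up
no rival 2-sequence matches.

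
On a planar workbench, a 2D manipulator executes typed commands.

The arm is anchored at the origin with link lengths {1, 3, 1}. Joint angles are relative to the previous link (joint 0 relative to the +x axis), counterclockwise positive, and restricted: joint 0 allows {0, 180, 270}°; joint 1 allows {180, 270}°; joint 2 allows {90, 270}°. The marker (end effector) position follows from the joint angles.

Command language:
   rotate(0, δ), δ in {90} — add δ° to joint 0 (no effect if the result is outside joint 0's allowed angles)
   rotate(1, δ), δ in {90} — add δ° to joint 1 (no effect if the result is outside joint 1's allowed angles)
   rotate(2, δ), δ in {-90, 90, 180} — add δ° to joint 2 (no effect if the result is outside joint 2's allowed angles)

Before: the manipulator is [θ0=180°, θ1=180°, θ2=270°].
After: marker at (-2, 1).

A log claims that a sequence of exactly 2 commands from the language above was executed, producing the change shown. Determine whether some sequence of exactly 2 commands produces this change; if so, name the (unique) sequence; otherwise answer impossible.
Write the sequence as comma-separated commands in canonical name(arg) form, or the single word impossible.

from: [θ0=180°, θ1=180°, θ2=270°]
[1] after rotate(0, 90): [θ0=270°, θ1=180°, θ2=270°]
[2] after rotate(0, 90): [θ0=0°, θ1=180°, θ2=270°]
no other 2-command option fits: unique.

rotate(0, 90), rotate(0, 90)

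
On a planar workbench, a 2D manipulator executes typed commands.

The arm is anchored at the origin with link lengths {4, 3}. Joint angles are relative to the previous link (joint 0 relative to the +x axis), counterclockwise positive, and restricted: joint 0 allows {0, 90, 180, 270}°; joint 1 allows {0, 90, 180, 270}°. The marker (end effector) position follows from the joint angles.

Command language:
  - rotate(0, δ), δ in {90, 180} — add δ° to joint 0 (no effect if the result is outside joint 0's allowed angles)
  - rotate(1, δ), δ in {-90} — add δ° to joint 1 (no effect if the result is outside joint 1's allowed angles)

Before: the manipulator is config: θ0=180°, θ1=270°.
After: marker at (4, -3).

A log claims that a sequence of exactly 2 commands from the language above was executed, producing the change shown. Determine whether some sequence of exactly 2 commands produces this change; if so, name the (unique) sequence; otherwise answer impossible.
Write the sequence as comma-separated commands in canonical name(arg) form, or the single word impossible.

start: config: θ0=180°, θ1=270°
[1] after rotate(0, 90): config: θ0=270°, θ1=270°
[2] after rotate(0, 90): config: θ0=0°, θ1=270°
uniquely the one of 9 2-step routes that fits.

rotate(0, 90), rotate(0, 90)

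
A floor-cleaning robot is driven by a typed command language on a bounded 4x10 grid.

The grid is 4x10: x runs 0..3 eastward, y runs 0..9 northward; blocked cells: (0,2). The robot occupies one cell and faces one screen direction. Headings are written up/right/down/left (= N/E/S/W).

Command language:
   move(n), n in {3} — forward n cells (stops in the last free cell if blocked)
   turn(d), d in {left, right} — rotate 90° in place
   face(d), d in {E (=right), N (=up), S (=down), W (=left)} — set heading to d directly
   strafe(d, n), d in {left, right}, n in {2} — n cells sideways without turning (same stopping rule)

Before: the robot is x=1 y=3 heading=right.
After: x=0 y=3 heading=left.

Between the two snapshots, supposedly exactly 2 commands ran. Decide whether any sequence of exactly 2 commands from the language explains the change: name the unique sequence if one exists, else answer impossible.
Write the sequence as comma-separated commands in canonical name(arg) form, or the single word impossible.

key: position moved to (0,3) AND the heading swung to W — translation plus rotation needed
initial: x=1 y=3 heading=right
1. face(W) → x=1 y=3 heading=left
2. move(3) → x=0 y=3 heading=left
uniquely the one of 81 2-step routes that fits.

face(W), move(3)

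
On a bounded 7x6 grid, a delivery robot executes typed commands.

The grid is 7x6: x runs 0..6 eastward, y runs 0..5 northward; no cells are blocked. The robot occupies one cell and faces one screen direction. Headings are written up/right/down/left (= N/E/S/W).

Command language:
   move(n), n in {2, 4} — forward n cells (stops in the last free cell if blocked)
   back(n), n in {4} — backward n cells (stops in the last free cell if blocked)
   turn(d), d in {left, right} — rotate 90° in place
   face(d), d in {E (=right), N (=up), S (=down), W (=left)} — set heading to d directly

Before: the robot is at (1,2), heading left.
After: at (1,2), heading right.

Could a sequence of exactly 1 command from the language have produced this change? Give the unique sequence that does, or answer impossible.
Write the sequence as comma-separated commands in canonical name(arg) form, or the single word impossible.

face(E)

key: (1,2) unchanged — the single command moves nothing
from: at (1,2), heading left
1. face(E) → at (1,2), heading right
all 9 alternatives checked — unique.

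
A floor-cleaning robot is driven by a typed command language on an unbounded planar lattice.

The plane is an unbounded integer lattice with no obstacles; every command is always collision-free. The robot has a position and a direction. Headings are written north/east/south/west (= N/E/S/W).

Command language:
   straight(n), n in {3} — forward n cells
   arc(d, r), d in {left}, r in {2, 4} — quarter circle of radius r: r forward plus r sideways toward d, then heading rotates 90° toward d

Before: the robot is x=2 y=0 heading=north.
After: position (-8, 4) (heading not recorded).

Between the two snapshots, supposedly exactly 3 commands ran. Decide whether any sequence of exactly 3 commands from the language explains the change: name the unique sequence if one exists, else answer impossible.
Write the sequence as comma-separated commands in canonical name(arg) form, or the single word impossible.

key: order matters: swapping arc(left, 4) and straight(3) lands elsewhere
t0: x=2 y=0 heading=north
step 1 (arc(left, 4)): x=-2 y=4 heading=west
step 2 (straight(3)): x=-5 y=4 heading=west
step 3 (straight(3)): x=-8 y=4 heading=west
uniquely the one of 27 3-step routes that fits.

arc(left, 4), straight(3), straight(3)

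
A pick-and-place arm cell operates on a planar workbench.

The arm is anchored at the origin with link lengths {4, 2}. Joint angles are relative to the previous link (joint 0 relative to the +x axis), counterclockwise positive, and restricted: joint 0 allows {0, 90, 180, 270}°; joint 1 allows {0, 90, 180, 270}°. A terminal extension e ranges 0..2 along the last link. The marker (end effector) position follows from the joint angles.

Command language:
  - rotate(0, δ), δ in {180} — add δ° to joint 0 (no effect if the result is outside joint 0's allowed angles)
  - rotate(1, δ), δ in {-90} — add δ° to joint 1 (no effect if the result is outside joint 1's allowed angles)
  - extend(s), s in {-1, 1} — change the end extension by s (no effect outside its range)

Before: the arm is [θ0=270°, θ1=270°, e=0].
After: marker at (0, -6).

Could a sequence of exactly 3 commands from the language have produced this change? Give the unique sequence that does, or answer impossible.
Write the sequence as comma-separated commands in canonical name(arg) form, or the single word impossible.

rotate(1, -90), rotate(1, -90), rotate(1, -90)

t0: [θ0=270°, θ1=270°, e=0]
[1] after rotate(1, -90): [θ0=270°, θ1=180°, e=0]
[2] after rotate(1, -90): [θ0=270°, θ1=90°, e=0]
[3] after rotate(1, -90): [θ0=270°, θ1=0°, e=0]
all 64 alternatives checked — unique.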